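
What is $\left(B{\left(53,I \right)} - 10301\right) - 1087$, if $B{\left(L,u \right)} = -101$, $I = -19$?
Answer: $-11489$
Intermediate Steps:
$\left(B{\left(53,I \right)} - 10301\right) - 1087 = \left(-101 - 10301\right) - 1087 = -10402 - 1087 = -11489$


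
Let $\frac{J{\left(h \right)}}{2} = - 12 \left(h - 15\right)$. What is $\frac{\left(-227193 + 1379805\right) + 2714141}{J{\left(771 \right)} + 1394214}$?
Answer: $\frac{3866753}{1376070} \approx 2.81$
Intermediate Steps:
$J{\left(h \right)} = 360 - 24 h$ ($J{\left(h \right)} = 2 \left(- 12 \left(h - 15\right)\right) = 2 \left(- 12 \left(-15 + h\right)\right) = 2 \left(180 - 12 h\right) = 360 - 24 h$)
$\frac{\left(-227193 + 1379805\right) + 2714141}{J{\left(771 \right)} + 1394214} = \frac{\left(-227193 + 1379805\right) + 2714141}{\left(360 - 18504\right) + 1394214} = \frac{1152612 + 2714141}{\left(360 - 18504\right) + 1394214} = \frac{3866753}{-18144 + 1394214} = \frac{3866753}{1376070}$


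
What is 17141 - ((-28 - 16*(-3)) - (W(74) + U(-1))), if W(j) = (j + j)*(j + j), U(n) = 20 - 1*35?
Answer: 39010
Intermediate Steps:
U(n) = -15 (U(n) = 20 - 35 = -15)
W(j) = 4*j**2 (W(j) = (2*j)*(2*j) = 4*j**2)
17141 - ((-28 - 16*(-3)) - (W(74) + U(-1))) = 17141 - ((-28 - 16*(-3)) - (4*74**2 - 15)) = 17141 - ((-28 + 48) - (4*5476 - 15)) = 17141 - (20 - (21904 - 15)) = 17141 - (20 - 1*21889) = 17141 - (20 - 21889) = 17141 - 1*(-21869) = 17141 + 21869 = 39010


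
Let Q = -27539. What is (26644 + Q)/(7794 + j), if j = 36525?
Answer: -895/44319 ≈ -0.020195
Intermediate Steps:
(26644 + Q)/(7794 + j) = (26644 - 27539)/(7794 + 36525) = -895/44319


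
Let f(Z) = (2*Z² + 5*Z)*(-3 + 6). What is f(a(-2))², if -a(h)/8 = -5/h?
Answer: 4410000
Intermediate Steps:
a(h) = 40/h (a(h) = -(-40)/h = 40/h)
f(Z) = 6*Z² + 15*Z (f(Z) = (2*Z² + 5*Z)*3 = 6*Z² + 15*Z)
f(a(-2))² = (3*(40/(-2))*(5 + 2*(40/(-2))))² = (3*(40*(-½))*(5 + 2*(40*(-½))))² = (3*(-20)*(5 + 2*(-20)))² = (3*(-20)*(5 - 40))² = (3*(-20)*(-35))² = 2100² = 4410000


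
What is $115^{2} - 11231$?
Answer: $1994$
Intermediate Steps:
$115^{2} - 11231 = 13225 - 11231 = 1994$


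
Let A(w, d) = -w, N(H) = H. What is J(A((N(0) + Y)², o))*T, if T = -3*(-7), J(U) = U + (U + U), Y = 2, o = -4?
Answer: -252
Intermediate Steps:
J(U) = 3*U (J(U) = U + 2*U = 3*U)
T = 21
J(A((N(0) + Y)², o))*T = (3*(-(0 + 2)²))*21 = (3*(-1*2²))*21 = (3*(-1*4))*21 = (3*(-4))*21 = -12*21 = -252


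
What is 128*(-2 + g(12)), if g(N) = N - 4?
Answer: 768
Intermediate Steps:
g(N) = -4 + N
128*(-2 + g(12)) = 128*(-2 + (-4 + 12)) = 128*(-2 + 8) = 128*6 = 768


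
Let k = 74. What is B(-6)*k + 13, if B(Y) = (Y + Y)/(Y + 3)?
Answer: 309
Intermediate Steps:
B(Y) = 2*Y/(3 + Y) (B(Y) = (2*Y)/(3 + Y) = 2*Y/(3 + Y))
B(-6)*k + 13 = (2*(-6)/(3 - 6))*74 + 13 = (2*(-6)/(-3))*74 + 13 = (2*(-6)*(-⅓))*74 + 13 = 4*74 + 13 = 296 + 13 = 309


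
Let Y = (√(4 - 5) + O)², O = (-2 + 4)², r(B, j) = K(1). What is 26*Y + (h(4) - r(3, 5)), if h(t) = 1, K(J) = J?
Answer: 390 + 208*I ≈ 390.0 + 208.0*I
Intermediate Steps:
r(B, j) = 1
O = 4 (O = 2² = 4)
Y = (4 + I)² (Y = (√(4 - 5) + 4)² = (√(-1) + 4)² = (I + 4)² = (4 + I)² ≈ 15.0 + 8.0*I)
26*Y + (h(4) - r(3, 5)) = 26*(4 + I)² + (1 - 1*1) = 26*(4 + I)² + (1 - 1) = 26*(4 + I)² + 0 = 26*(4 + I)²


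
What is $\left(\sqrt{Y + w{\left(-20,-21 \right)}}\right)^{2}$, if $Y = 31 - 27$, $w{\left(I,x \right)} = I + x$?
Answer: $-37$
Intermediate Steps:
$Y = 4$ ($Y = 31 - 27 = 4$)
$\left(\sqrt{Y + w{\left(-20,-21 \right)}}\right)^{2} = \left(\sqrt{4 - 41}\right)^{2} = \left(\sqrt{-37}\right)^{2} = \left(i \sqrt{37}\right)^{2} = -37$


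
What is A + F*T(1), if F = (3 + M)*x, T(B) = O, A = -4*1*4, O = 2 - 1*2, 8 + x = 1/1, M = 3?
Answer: -16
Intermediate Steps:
x = -7 (x = -8 + 1/1 = -8 + 1*1 = -8 + 1 = -7)
O = 0 (O = 2 - 2 = 0)
A = -16 (A = -4*4 = -16)
T(B) = 0
F = -42 (F = (3 + 3)*(-7) = 6*(-7) = -42)
A + F*T(1) = -16 - 42*0 = -16 + 0 = -16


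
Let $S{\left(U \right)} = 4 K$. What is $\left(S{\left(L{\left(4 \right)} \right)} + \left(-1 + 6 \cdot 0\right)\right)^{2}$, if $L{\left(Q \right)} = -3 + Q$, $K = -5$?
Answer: $441$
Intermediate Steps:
$S{\left(U \right)} = -20$ ($S{\left(U \right)} = 4 \left(-5\right) = -20$)
$\left(S{\left(L{\left(4 \right)} \right)} + \left(-1 + 6 \cdot 0\right)\right)^{2} = \left(-20 + \left(-1 + 6 \cdot 0\right)\right)^{2} = \left(-20 + \left(-1 + 0\right)\right)^{2} = \left(-20 - 1\right)^{2} = \left(-21\right)^{2} = 441$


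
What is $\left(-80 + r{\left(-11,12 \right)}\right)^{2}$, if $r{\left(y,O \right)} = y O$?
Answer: $44944$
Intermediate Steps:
$r{\left(y,O \right)} = O y$
$\left(-80 + r{\left(-11,12 \right)}\right)^{2} = \left(-80 + 12 \left(-11\right)\right)^{2} = \left(-80 - 132\right)^{2} = \left(-212\right)^{2} = 44944$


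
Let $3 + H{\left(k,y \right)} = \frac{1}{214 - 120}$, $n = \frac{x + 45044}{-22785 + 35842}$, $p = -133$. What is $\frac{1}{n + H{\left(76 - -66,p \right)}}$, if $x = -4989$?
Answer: $\frac{1227358}{96153} \approx 12.765$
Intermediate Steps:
$n = \frac{40055}{13057}$ ($n = \frac{-4989 + 45044}{-22785 + 35842} = \frac{40055}{13057} \approx 3.0677$)
$H{\left(k,y \right)} = - \frac{281}{94}$ ($H{\left(k,y \right)} = -3 + \frac{1}{214 - 120} = -3 + \frac{1}{94} = - \frac{281}{94}$)
$\frac{1}{n + H{\left(76 - -66,p \right)}} = \frac{1}{\frac{40055}{13057} - \frac{281}{94}} = \frac{1}{\frac{96153}{1227358}} = \frac{1227358}{96153}$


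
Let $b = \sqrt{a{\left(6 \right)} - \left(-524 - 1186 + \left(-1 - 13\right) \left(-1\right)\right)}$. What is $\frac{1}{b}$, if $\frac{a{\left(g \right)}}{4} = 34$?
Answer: $\frac{\sqrt{458}}{916} \approx 0.023363$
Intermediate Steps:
$a{\left(g \right)} = 136$ ($a{\left(g \right)} = 4 \cdot 34 = 136$)
$b = 2 \sqrt{458}$ ($b = \sqrt{136 - \left(-524 - 1186 + \left(-1 - 13\right) \left(-1\right)\right)} = \sqrt{136 + \left(524 - \left(\left(-14\right) \left(-1\right) - 1186\right)\right)} = \sqrt{136 + \left(524 - \left(14 - 1186\right)\right)} = \sqrt{136 + \left(524 - -1172\right)} = \sqrt{136 + \left(524 + 1172\right)} = \sqrt{136 + 1696} = \sqrt{1832} = 2 \sqrt{458} \approx 42.802$)
$\frac{1}{b} = \frac{1}{2 \sqrt{458}} = \frac{\sqrt{458}}{916}$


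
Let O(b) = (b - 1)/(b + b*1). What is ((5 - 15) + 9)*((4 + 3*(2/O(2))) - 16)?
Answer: -12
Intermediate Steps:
O(b) = (-1 + b)/(2*b) (O(b) = (-1 + b)/(b + b) = (-1 + b)/((2*b)) = (-1 + b)*(1/(2*b)) = (-1 + b)/(2*b))
((5 - 15) + 9)*((4 + 3*(2/O(2))) - 16) = ((5 - 15) + 9)*((4 + 3*(2/(((1/2)*(-1 + 2)/2)))) - 16) = (-10 + 9)*((4 + 3*(2/(((1/2)*(1/2)*1)))) - 16) = -((4 + 3*(2/(1/4))) - 16) = -((4 + 3*(2*4)) - 16) = -((4 + 3*8) - 16) = -((4 + 24) - 16) = -(28 - 16) = -1*12 = -12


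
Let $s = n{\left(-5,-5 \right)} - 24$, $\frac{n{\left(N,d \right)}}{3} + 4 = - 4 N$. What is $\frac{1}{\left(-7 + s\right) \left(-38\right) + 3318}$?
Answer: $\frac{1}{2672} \approx 0.00037425$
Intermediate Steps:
$n{\left(N,d \right)} = -12 - 12 N$ ($n{\left(N,d \right)} = -12 + 3 \left(- 4 N\right) = -12 - 12 N$)
$s = 24$ ($s = \left(-12 - -60\right) - 24 = \left(-12 + 60\right) - 24 = 48 - 24 = 24$)
$\frac{1}{\left(-7 + s\right) \left(-38\right) + 3318} = \frac{1}{\left(-7 + 24\right) \left(-38\right) + 3318} = \frac{1}{17 \left(-38\right) + 3318} = \frac{1}{-646 + 3318} = \frac{1}{2672}$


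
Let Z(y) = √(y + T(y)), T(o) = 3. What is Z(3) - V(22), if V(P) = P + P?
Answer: -44 + √6 ≈ -41.551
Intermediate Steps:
V(P) = 2*P
Z(y) = √(3 + y) (Z(y) = √(y + 3) = √(3 + y))
Z(3) - V(22) = √(3 + 3) - 2*22 = √6 - 1*44 = √6 - 44 = -44 + √6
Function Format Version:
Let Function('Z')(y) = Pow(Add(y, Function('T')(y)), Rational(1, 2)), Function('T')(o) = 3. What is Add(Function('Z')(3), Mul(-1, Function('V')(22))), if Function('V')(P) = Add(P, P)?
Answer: Add(-44, Pow(6, Rational(1, 2))) ≈ -41.551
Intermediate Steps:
Function('V')(P) = Mul(2, P)
Function('Z')(y) = Pow(Add(3, y), Rational(1, 2)) (Function('Z')(y) = Pow(Add(y, 3), Rational(1, 2)) = Pow(Add(3, y), Rational(1, 2)))
Add(Function('Z')(3), Mul(-1, Function('V')(22))) = Add(Pow(Add(3, 3), Rational(1, 2)), Mul(-1, Mul(2, 22))) = Add(Pow(6, Rational(1, 2)), Mul(-1, 44)) = Add(Pow(6, Rational(1, 2)), -44) = Add(-44, Pow(6, Rational(1, 2)))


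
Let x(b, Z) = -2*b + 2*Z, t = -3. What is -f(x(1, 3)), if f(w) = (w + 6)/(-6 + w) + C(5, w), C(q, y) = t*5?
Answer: 20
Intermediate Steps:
C(q, y) = -15 (C(q, y) = -3*5 = -15)
f(w) = -15 + (6 + w)/(-6 + w) (f(w) = (w + 6)/(-6 + w) - 15 = (6 + w)/(-6 + w) - 15 = -15 + (6 + w)/(-6 + w))
-f(x(1, 3)) = -2*(48 - 7*(-2*1 + 2*3))/(-6 + (-2*1 + 2*3)) = -2*(48 - 7*(-2 + 6))/(-6 + (-2 + 6)) = -2*(48 - 7*4)/(-6 + 4) = -2*(48 - 28)/(-2) = -2*(-1)*20/2 = -1*(-20) = 20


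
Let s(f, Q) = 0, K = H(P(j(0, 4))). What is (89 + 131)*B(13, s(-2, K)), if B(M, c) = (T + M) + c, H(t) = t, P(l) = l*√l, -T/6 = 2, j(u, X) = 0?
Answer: 220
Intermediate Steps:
T = -12 (T = -6*2 = -12)
P(l) = l^(3/2)
K = 0 (K = 0^(3/2) = 0)
B(M, c) = -12 + M + c (B(M, c) = (-12 + M) + c = -12 + M + c)
(89 + 131)*B(13, s(-2, K)) = (89 + 131)*(-12 + 13 + 0) = 220*1 = 220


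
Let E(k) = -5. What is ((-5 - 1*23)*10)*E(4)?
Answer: 1400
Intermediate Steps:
((-5 - 1*23)*10)*E(4) = ((-5 - 1*23)*10)*(-5) = ((-5 - 23)*10)*(-5) = -28*10*(-5) = -280*(-5) = 1400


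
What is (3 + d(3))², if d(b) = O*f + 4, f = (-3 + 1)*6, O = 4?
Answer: 1681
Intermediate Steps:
f = -12 (f = -2*6 = -12)
d(b) = -44 (d(b) = 4*(-12) + 4 = -48 + 4 = -44)
(3 + d(3))² = (3 - 44)² = (-41)² = 1681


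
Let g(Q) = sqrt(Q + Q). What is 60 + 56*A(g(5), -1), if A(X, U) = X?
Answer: 60 + 56*sqrt(10) ≈ 237.09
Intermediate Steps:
g(Q) = sqrt(2)*sqrt(Q) (g(Q) = sqrt(2*Q) = sqrt(2)*sqrt(Q))
60 + 56*A(g(5), -1) = 60 + 56*(sqrt(2)*sqrt(5)) = 60 + 56*sqrt(10)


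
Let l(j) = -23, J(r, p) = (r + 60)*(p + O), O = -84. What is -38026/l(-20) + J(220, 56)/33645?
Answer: 255840890/154767 ≈ 1653.1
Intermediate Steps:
J(r, p) = (-84 + p)*(60 + r) (J(r, p) = (r + 60)*(p - 84) = (60 + r)*(-84 + p) = (-84 + p)*(60 + r))
-38026/l(-20) + J(220, 56)/33645 = -38026/(-23) + (-5040 - 84*220 + 60*56 + 56*220)/33645 = -38026*(-1/23) + (-5040 - 18480 + 3360 + 12320)*(1/33645) = 38026/23 - 7840*1/33645 = 38026/23 - 1568/6729 = 255840890/154767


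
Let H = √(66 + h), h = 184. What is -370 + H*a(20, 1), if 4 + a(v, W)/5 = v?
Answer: -370 + 400*√10 ≈ 894.91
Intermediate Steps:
H = 5*√10 (H = √(66 + 184) = √250 = 5*√10 ≈ 15.811)
a(v, W) = -20 + 5*v
-370 + H*a(20, 1) = -370 + (5*√10)*(-20 + 5*20) = -370 + (5*√10)*(-20 + 100) = -370 + (5*√10)*80 = -370 + 400*√10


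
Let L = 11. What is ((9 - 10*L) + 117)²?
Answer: 256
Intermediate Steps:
((9 - 10*L) + 117)² = ((9 - 10*11) + 117)² = ((9 - 110) + 117)² = (-101 + 117)² = 16² = 256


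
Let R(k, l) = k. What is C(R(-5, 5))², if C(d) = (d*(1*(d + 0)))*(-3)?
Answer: 5625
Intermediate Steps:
C(d) = -3*d² (C(d) = (d*(1*d))*(-3) = (d*d)*(-3) = d²*(-3) = -3*d²)
C(R(-5, 5))² = (-3*(-5)²)² = (-3*25)² = (-75)² = 5625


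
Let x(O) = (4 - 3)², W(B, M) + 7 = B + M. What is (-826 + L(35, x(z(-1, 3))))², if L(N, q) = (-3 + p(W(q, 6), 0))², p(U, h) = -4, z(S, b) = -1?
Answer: 603729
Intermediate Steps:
W(B, M) = -7 + B + M (W(B, M) = -7 + (B + M) = -7 + B + M)
x(O) = 1 (x(O) = 1² = 1)
L(N, q) = 49 (L(N, q) = (-3 - 4)² = (-7)² = 49)
(-826 + L(35, x(z(-1, 3))))² = (-826 + 49)² = (-777)² = 603729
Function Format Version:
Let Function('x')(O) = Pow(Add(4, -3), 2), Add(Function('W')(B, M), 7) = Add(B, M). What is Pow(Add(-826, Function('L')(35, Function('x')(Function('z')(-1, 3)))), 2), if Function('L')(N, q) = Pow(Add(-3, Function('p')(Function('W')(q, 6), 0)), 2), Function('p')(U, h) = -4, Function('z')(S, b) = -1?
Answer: 603729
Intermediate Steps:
Function('W')(B, M) = Add(-7, B, M) (Function('W')(B, M) = Add(-7, Add(B, M)) = Add(-7, B, M))
Function('x')(O) = 1 (Function('x')(O) = Pow(1, 2) = 1)
Function('L')(N, q) = 49 (Function('L')(N, q) = Pow(Add(-3, -4), 2) = Pow(-7, 2) = 49)
Pow(Add(-826, Function('L')(35, Function('x')(Function('z')(-1, 3)))), 2) = Pow(Add(-826, 49), 2) = Pow(-777, 2) = 603729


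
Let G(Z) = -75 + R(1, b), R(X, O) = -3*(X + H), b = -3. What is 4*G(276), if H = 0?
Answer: -312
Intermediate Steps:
R(X, O) = -3*X (R(X, O) = -3*(X + 0) = -3*X)
G(Z) = -78 (G(Z) = -75 - 3*1 = -75 - 3 = -78)
4*G(276) = 4*(-78) = -312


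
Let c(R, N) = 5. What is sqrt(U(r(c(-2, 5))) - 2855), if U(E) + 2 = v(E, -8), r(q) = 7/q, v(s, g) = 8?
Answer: I*sqrt(2849) ≈ 53.376*I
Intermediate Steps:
U(E) = 6 (U(E) = -2 + 8 = 6)
sqrt(U(r(c(-2, 5))) - 2855) = sqrt(6 - 2855) = sqrt(-2849) = I*sqrt(2849)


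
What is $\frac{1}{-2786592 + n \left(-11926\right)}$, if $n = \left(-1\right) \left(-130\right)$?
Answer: $- \frac{1}{4336972} \approx -2.3058 \cdot 10^{-7}$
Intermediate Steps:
$n = 130$
$\frac{1}{-2786592 + n \left(-11926\right)} = \frac{1}{-2786592 + 130 \left(-11926\right)} = \frac{1}{-2786592 - 1550380} = \frac{1}{-4336972} = - \frac{1}{4336972}$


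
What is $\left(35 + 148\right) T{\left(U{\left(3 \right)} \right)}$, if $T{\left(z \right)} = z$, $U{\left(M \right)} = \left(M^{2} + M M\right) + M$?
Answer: $3843$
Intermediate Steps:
$U{\left(M \right)} = M + 2 M^{2}$ ($U{\left(M \right)} = \left(M^{2} + M^{2}\right) + M = 2 M^{2} + M = M + 2 M^{2}$)
$\left(35 + 148\right) T{\left(U{\left(3 \right)} \right)} = \left(35 + 148\right) 3 \left(1 + 2 \cdot 3\right) = 183 \cdot 3 \left(1 + 6\right) = 183 \cdot 3 \cdot 7 = 183 \cdot 21 = 3843$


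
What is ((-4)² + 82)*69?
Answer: 6762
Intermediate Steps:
((-4)² + 82)*69 = (16 + 82)*69 = 98*69 = 6762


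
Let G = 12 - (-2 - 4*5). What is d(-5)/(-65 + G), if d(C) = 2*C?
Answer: 10/31 ≈ 0.32258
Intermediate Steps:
G = 34 (G = 12 - (-2 - 20) = 12 - 1*(-22) = 12 + 22 = 34)
d(-5)/(-65 + G) = (2*(-5))/(-65 + 34) = -10/(-31) = -10*(-1/31) = 10/31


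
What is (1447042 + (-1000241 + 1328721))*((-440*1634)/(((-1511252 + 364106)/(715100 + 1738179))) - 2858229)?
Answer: -17466945493990442/7449 ≈ -2.3449e+12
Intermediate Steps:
(1447042 + (-1000241 + 1328721))*((-440*1634)/(((-1511252 + 364106)/(715100 + 1738179))) - 2858229) = (1447042 + 328480)*(-718960/((-1147146/2453279)) - 2858229) = 1775522*(-718960/((-1147146*1/2453279)) - 2858229) = 1775522*(-718960/(-1147146/2453279) - 2858229) = 1775522*(-718960*(-2453279/1147146) - 2858229) = 1775522*(80173157720/52143 - 2858229) = 1775522*(-68863477027/52143) = -17466945493990442/7449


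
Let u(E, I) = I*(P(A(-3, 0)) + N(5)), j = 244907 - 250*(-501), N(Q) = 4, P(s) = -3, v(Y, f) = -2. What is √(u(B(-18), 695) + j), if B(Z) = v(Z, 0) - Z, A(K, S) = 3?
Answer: 2*√92713 ≈ 608.98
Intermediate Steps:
B(Z) = -2 - Z
j = 370157 (j = 244907 + 125250 = 370157)
u(E, I) = I (u(E, I) = I*(-3 + 4) = I*1 = I)
√(u(B(-18), 695) + j) = √(695 + 370157) = √370852 = 2*√92713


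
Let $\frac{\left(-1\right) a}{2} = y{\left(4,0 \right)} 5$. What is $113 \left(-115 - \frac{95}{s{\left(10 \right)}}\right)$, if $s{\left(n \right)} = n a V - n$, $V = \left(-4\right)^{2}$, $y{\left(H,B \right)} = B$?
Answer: $- \frac{23843}{2} \approx -11922.0$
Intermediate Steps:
$V = 16$
$a = 0$ ($a = - 2 \cdot 0 \cdot 5 = \left(-2\right) 0 = 0$)
$s{\left(n \right)} = - n$ ($s{\left(n \right)} = n 0 \cdot 16 - n = 0 \cdot 16 - n = 0 - n = - n$)
$113 \left(-115 - \frac{95}{s{\left(10 \right)}}\right) = 113 \left(-115 - \frac{95}{\left(-1\right) 10}\right) = 113 \left(-115 - \frac{95}{-10}\right) = 113 \left(-115 - - \frac{19}{2}\right) = 113 \left(-115 + \frac{19}{2}\right) = 113 \left(- \frac{211}{2}\right) = - \frac{23843}{2}$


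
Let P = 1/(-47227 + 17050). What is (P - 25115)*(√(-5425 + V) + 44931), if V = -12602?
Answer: -11350998746812/10059 - 757895356*I*√2003/10059 ≈ -1.1284e+9 - 3.3721e+6*I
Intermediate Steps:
P = -1/30177 (P = 1/(-30177) = -1/30177 ≈ -3.3138e-5)
(P - 25115)*(√(-5425 + V) + 44931) = (-1/30177 - 25115)*(√(-5425 - 12602) + 44931) = -757895356*(√(-18027) + 44931)/30177 = -757895356*(3*I*√2003 + 44931)/30177 = -757895356*(44931 + 3*I*√2003)/30177 = -11350998746812/10059 - 757895356*I*√2003/10059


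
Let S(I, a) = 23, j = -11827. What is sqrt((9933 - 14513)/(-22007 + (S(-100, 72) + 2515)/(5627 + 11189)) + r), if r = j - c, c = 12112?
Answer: I*sqrt(819602671114884683611)/185033587 ≈ 154.72*I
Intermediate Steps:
r = -23939 (r = -11827 - 1*12112 = -11827 - 12112 = -23939)
sqrt((9933 - 14513)/(-22007 + (S(-100, 72) + 2515)/(5627 + 11189)) + r) = sqrt((9933 - 14513)/(-22007 + (23 + 2515)/(5627 + 11189)) - 23939) = sqrt(-4580/(-22007 + 2538/16816) - 23939) = sqrt(-4580/(-22007 + 2538*(1/16816)) - 23939) = sqrt(-4580/(-22007 + 1269/8408) - 23939) = sqrt(-4580/(-185033587/8408) - 23939) = sqrt(-4580*(-8408/185033587) - 23939) = sqrt(38508640/185033587 - 23939) = sqrt(-4429480530553/185033587) = I*sqrt(819602671114884683611)/185033587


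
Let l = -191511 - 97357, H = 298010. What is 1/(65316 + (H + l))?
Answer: 1/74458 ≈ 1.3430e-5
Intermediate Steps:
l = -288868
1/(65316 + (H + l)) = 1/(65316 + (298010 - 288868)) = 1/(65316 + 9142) = 1/74458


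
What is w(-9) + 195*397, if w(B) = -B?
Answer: 77424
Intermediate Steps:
w(-9) + 195*397 = -1*(-9) + 195*397 = 9 + 77415 = 77424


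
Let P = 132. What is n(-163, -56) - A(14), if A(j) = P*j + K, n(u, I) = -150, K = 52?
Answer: -2050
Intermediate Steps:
A(j) = 52 + 132*j (A(j) = 132*j + 52 = 52 + 132*j)
n(-163, -56) - A(14) = -150 - (52 + 132*14) = -150 - (52 + 1848) = -150 - 1*1900 = -150 - 1900 = -2050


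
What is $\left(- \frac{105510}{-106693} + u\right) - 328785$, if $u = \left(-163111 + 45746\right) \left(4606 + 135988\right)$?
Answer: $- \frac{1760556513475825}{106693} \approx -1.6501 \cdot 10^{10}$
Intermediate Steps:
$u = -16500814810$ ($u = \left(-117365\right) 140594 = -16500814810$)
$\left(- \frac{105510}{-106693} + u\right) - 328785 = \left(- \frac{105510}{-106693} - 16500814810\right) - 328785 = \left(\left(-105510\right) \left(- \frac{1}{106693}\right) - 16500814810\right) - 328785 = \left(\frac{105510}{106693} - 16500814810\right) - 328785 = - \frac{1760521434417820}{106693} - 328785 = - \frac{1760556513475825}{106693}$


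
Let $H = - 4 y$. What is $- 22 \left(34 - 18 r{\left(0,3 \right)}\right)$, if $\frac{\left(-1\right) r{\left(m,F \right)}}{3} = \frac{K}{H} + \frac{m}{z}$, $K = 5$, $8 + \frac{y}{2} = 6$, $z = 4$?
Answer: $- \frac{4477}{4} \approx -1119.3$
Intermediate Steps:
$y = -4$ ($y = -16 + 2 \cdot 6 = -16 + 12 = -4$)
$H = 16$ ($H = \left(-4\right) \left(-4\right) = 16$)
$r{\left(m,F \right)} = - \frac{15}{16} - \frac{3 m}{4}$ ($r{\left(m,F \right)} = - 3 \left(\frac{5}{16} + \frac{m}{4}\right) = - \frac{15}{16} - \frac{3 m}{4}$)
$- 22 \left(34 - 18 r{\left(0,3 \right)}\right) = - 22 \left(34 - 18 \left(- \frac{15}{16} - 0\right)\right) = - 22 \left(34 - 18 \left(- \frac{15}{16} + 0\right)\right) = - 22 \left(34 - - \frac{135}{8}\right) = - 22 \left(34 + \frac{135}{8}\right) = \left(-22\right) \frac{407}{8} = - \frac{4477}{4}$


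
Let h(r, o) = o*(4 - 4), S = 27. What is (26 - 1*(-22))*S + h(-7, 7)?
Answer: 1296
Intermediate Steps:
h(r, o) = 0 (h(r, o) = o*0 = 0)
(26 - 1*(-22))*S + h(-7, 7) = (26 - 1*(-22))*27 + 0 = (26 + 22)*27 + 0 = 48*27 + 0 = 1296 + 0 = 1296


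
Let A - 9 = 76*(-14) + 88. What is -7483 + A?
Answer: -8450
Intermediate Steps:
A = -967 (A = 9 + (76*(-14) + 88) = 9 + (-1064 + 88) = 9 - 976 = -967)
-7483 + A = -7483 - 967 = -8450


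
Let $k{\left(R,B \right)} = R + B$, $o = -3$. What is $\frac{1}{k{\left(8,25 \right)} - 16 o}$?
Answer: $\frac{1}{81} \approx 0.012346$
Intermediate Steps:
$k{\left(R,B \right)} = B + R$
$\frac{1}{k{\left(8,25 \right)} - 16 o} = \frac{1}{\left(25 + 8\right) - -48} = \frac{1}{33 + 48} = \frac{1}{81}$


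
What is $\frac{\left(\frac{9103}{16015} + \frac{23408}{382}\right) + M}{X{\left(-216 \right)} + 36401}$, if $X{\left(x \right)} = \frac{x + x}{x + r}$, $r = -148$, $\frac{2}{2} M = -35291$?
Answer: $- \frac{9806271609862}{10132793140135} \approx -0.96778$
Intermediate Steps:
$M = -35291$
$X{\left(x \right)} = \frac{2 x}{-148 + x}$ ($X{\left(x \right)} = \frac{x + x}{x - 148} = \frac{2 x}{-148 + x}$)
$\frac{\left(\frac{9103}{16015} + \frac{23408}{382}\right) + M}{X{\left(-216 \right)} + 36401} = \frac{\left(\frac{9103}{16015} + \frac{23408}{382}\right) - 35291}{2 \left(-216\right) \frac{1}{-148 - 216} + 36401} = \frac{\left(9103 \cdot \frac{1}{16015} + 23408 \cdot \frac{1}{382}\right) - 35291}{2 \left(-216\right) \frac{1}{-364} + 36401} = \frac{\left(\frac{9103}{16015} + \frac{11704}{191}\right) - 35291}{2 \left(-216\right) \left(- \frac{1}{364}\right) + 36401} = \frac{\frac{189178233}{3058865} - 35291}{\frac{108}{91} + 36401} = - \frac{107761226482}{3058865 \cdot \frac{3312599}{91}} = \left(- \frac{107761226482}{3058865}\right) \frac{91}{3312599} = - \frac{9806271609862}{10132793140135}$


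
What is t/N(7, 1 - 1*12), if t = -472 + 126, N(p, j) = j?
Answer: 346/11 ≈ 31.455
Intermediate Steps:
t = -346
t/N(7, 1 - 1*12) = -346/(1 - 1*12) = -346/(1 - 12) = -346/(-11) = -346*(-1/11) = 346/11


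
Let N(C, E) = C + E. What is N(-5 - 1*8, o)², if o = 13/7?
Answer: 6084/49 ≈ 124.16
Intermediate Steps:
o = 13/7 (o = 13*(⅐) = 13/7 ≈ 1.8571)
N(-5 - 1*8, o)² = ((-5 - 1*8) + 13/7)² = ((-5 - 8) + 13/7)² = (-13 + 13/7)² = (-78/7)² = 6084/49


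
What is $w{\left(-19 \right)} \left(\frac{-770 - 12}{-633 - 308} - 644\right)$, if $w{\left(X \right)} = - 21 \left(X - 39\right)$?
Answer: $- \frac{737160396}{941} \approx -7.8338 \cdot 10^{5}$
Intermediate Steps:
$w{\left(X \right)} = 819 - 21 X$ ($w{\left(X \right)} = - 21 \left(-39 + X\right) = 819 - 21 X$)
$w{\left(-19 \right)} \left(\frac{-770 - 12}{-633 - 308} - 644\right) = \left(819 - -399\right) \left(\frac{-770 - 12}{-633 - 308} - 644\right) = \left(819 + 399\right) \left(- \frac{782}{-941} - 644\right) = 1218 \left(\left(-782\right) \left(- \frac{1}{941}\right) - 644\right) = 1218 \left(\frac{782}{941} - 644\right) = 1218 \left(- \frac{605222}{941}\right) = - \frac{737160396}{941}$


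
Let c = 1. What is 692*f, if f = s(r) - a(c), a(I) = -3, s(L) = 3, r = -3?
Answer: 4152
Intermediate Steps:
f = 6 (f = 3 - 1*(-3) = 3 + 3 = 6)
692*f = 692*6 = 4152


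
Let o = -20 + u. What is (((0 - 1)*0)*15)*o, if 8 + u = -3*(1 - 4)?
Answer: 0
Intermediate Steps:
u = 1 (u = -8 - 3*(1 - 4) = -8 - 3*(-3) = -8 + 9 = 1)
o = -19 (o = -20 + 1 = -19)
(((0 - 1)*0)*15)*o = (((0 - 1)*0)*15)*(-19) = (-1*0*15)*(-19) = (0*15)*(-19) = 0*(-19) = 0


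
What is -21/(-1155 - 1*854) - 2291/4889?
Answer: -642850/1403143 ≈ -0.45815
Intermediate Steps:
-21/(-1155 - 1*854) - 2291/4889 = -21/(-1155 - 854) - 2291*1/4889 = -21/(-2009) - 2291/4889 = -21*(-1/2009) - 2291/4889 = 3/287 - 2291/4889 = -642850/1403143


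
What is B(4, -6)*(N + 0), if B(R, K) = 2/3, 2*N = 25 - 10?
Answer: 5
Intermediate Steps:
N = 15/2 (N = (25 - 10)/2 = (½)*15 = 15/2 ≈ 7.5000)
B(R, K) = ⅔ (B(R, K) = 2*(⅓) = ⅔)
B(4, -6)*(N + 0) = 2*(15/2 + 0)/3 = (⅔)*(15/2) = 5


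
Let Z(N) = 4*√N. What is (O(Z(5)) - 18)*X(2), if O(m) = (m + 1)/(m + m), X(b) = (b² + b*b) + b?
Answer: -175 + √5/4 ≈ -174.44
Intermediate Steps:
X(b) = b + 2*b² (X(b) = (b² + b²) + b = 2*b² + b = b + 2*b²)
O(m) = (1 + m)/(2*m) (O(m) = (1 + m)/((2*m)) = (1 + m)*(1/(2*m)) = (1 + m)/(2*m))
(O(Z(5)) - 18)*X(2) = ((1 + 4*√5)/(2*((4*√5))) - 18)*(2*(1 + 2*2)) = ((√5/20)*(1 + 4*√5)/2 - 18)*(2*(1 + 4)) = (√5*(1 + 4*√5)/40 - 18)*(2*5) = (-18 + √5*(1 + 4*√5)/40)*10 = -180 + √5*(1 + 4*√5)/4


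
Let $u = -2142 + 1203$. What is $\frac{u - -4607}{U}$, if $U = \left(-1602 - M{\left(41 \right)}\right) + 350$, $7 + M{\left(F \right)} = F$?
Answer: $- \frac{1834}{643} \approx -2.8523$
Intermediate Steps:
$M{\left(F \right)} = -7 + F$
$U = -1286$ ($U = \left(-1602 - \left(-7 + 41\right)\right) + 350 = \left(-1602 - 34\right) + 350 = -1636 + 350 = -1286$)
$u = -939$
$\frac{u - -4607}{U} = \frac{-939 - -4607}{-1286} = \left(-939 + 4607\right) \left(- \frac{1}{1286}\right) = 3668 \left(- \frac{1}{1286}\right) = - \frac{1834}{643}$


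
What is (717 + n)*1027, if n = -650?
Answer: 68809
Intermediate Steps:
(717 + n)*1027 = (717 - 650)*1027 = 67*1027 = 68809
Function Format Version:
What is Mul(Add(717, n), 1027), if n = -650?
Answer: 68809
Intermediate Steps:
Mul(Add(717, n), 1027) = Mul(Add(717, -650), 1027) = Mul(67, 1027) = 68809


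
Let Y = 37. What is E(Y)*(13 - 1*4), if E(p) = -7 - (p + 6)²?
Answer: -16704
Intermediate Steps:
E(p) = -7 - (6 + p)²
E(Y)*(13 - 1*4) = (-7 - (6 + 37)²)*(13 - 1*4) = (-7 - 1*43²)*(13 - 4) = (-7 - 1*1849)*9 = (-7 - 1849)*9 = -1856*9 = -16704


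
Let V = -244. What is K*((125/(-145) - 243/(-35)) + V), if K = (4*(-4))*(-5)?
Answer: -3863808/203 ≈ -19034.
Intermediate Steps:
K = 80 (K = -16*(-5) = 80)
K*((125/(-145) - 243/(-35)) + V) = 80*((125/(-145) - 243/(-35)) - 244) = 80*((125*(-1/145) - 243*(-1/35)) - 244) = 80*((-25/29 + 243/35) - 244) = 80*(6172/1015 - 244) = 80*(-241488/1015) = -3863808/203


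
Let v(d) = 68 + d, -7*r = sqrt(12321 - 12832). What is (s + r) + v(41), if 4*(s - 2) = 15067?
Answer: 15511/4 - I*sqrt(511)/7 ≈ 3877.8 - 3.2293*I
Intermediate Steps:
s = 15075/4 (s = 2 + (1/4)*15067 = 2 + 15067/4 = 15075/4 ≈ 3768.8)
r = -I*sqrt(511)/7 (r = -sqrt(12321 - 12832)/7 = -I*sqrt(511)/7 ≈ -3.2293*I)
(s + r) + v(41) = (15075/4 - I*sqrt(511)/7) + (68 + 41) = (15075/4 - I*sqrt(511)/7) + 109 = 15511/4 - I*sqrt(511)/7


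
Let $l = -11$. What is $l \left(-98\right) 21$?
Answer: $22638$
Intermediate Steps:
$l \left(-98\right) 21 = \left(-11\right) \left(-98\right) 21 = 1078 \cdot 21 = 22638$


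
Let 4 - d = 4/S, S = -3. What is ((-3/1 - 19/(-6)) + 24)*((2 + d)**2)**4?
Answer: 3978500831360/19683 ≈ 2.0213e+8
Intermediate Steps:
d = 16/3 (d = 4 - 4/(-3) = 4 - 4*(-1)/3 = 4 - 1*(-4/3) = 4 + 4/3 = 16/3 ≈ 5.3333)
((-3/1 - 19/(-6)) + 24)*((2 + d)**2)**4 = ((-3/1 - 19/(-6)) + 24)*((2 + 16/3)**2)**4 = ((-3*1 - 19*(-1/6)) + 24)*((22/3)**2)**4 = ((-3 + 19/6) + 24)*(484/9)**4 = (1/6 + 24)*(54875873536/6561) = (145/6)*(54875873536/6561) = 3978500831360/19683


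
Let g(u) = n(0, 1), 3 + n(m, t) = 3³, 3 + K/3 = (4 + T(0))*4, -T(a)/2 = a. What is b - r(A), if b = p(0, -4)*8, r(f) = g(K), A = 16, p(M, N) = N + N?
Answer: -88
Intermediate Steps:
T(a) = -2*a
p(M, N) = 2*N
K = 39 (K = -9 + 3*((4 - 2*0)*4) = -9 + 3*((4 + 0)*4) = -9 + 3*(4*4) = -9 + 3*16 = -9 + 48 = 39)
n(m, t) = 24 (n(m, t) = -3 + 3³ = -3 + 27 = 24)
g(u) = 24
r(f) = 24
b = -64 (b = (2*(-4))*8 = -8*8 = -64)
b - r(A) = -64 - 1*24 = -64 - 24 = -88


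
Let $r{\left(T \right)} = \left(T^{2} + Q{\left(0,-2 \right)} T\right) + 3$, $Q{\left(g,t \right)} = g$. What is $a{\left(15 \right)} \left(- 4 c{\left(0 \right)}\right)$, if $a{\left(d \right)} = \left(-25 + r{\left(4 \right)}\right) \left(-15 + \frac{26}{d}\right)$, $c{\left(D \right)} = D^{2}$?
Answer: $0$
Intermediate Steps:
$r{\left(T \right)} = 3 + T^{2}$ ($r{\left(T \right)} = \left(T^{2} + 0 T\right) + 3 = \left(T^{2} + 0\right) + 3 = T^{2} + 3 = 3 + T^{2}$)
$a{\left(d \right)} = 90 - \frac{156}{d}$ ($a{\left(d \right)} = \left(-25 + \left(3 + 4^{2}\right)\right) \left(-15 + \frac{26}{d}\right) = \left(-25 + \left(3 + 16\right)\right) \left(-15 + \frac{26}{d}\right) = \left(-25 + 19\right) \left(-15 + \frac{26}{d}\right) = - 6 \left(-15 + \frac{26}{d}\right) = 90 - \frac{156}{d}$)
$a{\left(15 \right)} \left(- 4 c{\left(0 \right)}\right) = \left(90 - \frac{156}{15}\right) \left(- 4 \cdot 0^{2}\right) = \left(90 - \frac{52}{5}\right) \left(\left(-4\right) 0\right) = \left(90 - \frac{52}{5}\right) 0 = \frac{398}{5} \cdot 0 = 0$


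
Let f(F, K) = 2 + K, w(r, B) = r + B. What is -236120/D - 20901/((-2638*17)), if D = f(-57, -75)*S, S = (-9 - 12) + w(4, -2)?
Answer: -10560047833/62201402 ≈ -169.77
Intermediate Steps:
w(r, B) = B + r
S = -19 (S = (-9 - 12) + (-2 + 4) = -21 + 2 = -19)
D = 1387 (D = (2 - 75)*(-19) = -73*(-19) = 1387)
-236120/D - 20901/((-2638*17)) = -236120/1387 - 20901/((-2638*17)) = -236120*1/1387 - 20901/(-44846) = -236120/1387 - 20901*(-1/44846) = -236120/1387 + 20901/44846 = -10560047833/62201402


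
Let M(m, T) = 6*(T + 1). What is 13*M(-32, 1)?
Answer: 156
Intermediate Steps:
M(m, T) = 6 + 6*T (M(m, T) = 6*(1 + T) = 6 + 6*T)
13*M(-32, 1) = 13*(6 + 6*1) = 13*(6 + 6) = 13*12 = 156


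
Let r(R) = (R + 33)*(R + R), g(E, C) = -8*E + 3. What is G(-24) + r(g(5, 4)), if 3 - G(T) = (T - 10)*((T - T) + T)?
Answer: -517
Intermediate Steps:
g(E, C) = 3 - 8*E
G(T) = 3 - T*(-10 + T) (G(T) = 3 - (T - 10)*((T - T) + T) = 3 - (-10 + T)*(0 + T) = 3 - (-10 + T)*T = 3 - T*(-10 + T))
r(R) = 2*R*(33 + R) (r(R) = (33 + R)*(2*R) = 2*R*(33 + R))
G(-24) + r(g(5, 4)) = (3 - 1*(-24)² + 10*(-24)) + 2*(3 - 8*5)*(33 + (3 - 8*5)) = (3 - 1*576 - 240) + 2*(3 - 40)*(33 + (3 - 40)) = (3 - 576 - 240) + 2*(-37)*(33 - 37) = -813 + 2*(-37)*(-4) = -813 + 296 = -517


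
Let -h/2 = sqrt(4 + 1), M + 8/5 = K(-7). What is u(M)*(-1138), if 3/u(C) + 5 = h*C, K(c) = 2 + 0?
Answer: 85350/109 - 13656*sqrt(5)/109 ≈ 502.88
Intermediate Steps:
K(c) = 2
M = 2/5 (M = -8/5 + 2 = 2/5 ≈ 0.40000)
h = -2*sqrt(5) (h = -2*sqrt(4 + 1) = -2*sqrt(5) ≈ -4.4721)
u(C) = 3/(-5 - 2*C*sqrt(5)) (u(C) = 3/(-5 + (-2*sqrt(5))*C) = 3/(-5 - 2*C*sqrt(5)))
u(M)*(-1138) = (3/(-5 - 2*2/5*sqrt(5)))*(-1138) = (3/(-5 - 4*sqrt(5)/5))*(-1138) = -3414/(-5 - 4*sqrt(5)/5)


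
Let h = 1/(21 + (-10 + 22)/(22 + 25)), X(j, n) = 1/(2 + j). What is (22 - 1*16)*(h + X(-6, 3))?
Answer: -811/666 ≈ -1.2177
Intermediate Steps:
h = 47/999 (h = 1/(21 + 12/47) = 1/(999/47) = 47/999 ≈ 0.047047)
(22 - 1*16)*(h + X(-6, 3)) = (22 - 1*16)*(47/999 + 1/(2 - 6)) = (22 - 16)*(47/999 + 1/(-4)) = 6*(47/999 - 1/4) = 6*(-811/3996) = -811/666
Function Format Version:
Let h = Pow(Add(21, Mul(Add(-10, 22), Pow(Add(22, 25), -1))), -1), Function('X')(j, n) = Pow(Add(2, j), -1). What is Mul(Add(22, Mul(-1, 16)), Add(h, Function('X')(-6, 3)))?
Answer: Rational(-811, 666) ≈ -1.2177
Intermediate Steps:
h = Rational(47, 999) (h = Pow(Add(21, Mul(12, Pow(47, -1))), -1) = Pow(Add(21, Mul(12, Rational(1, 47))), -1) = Pow(Add(21, Rational(12, 47)), -1) = Pow(Rational(999, 47), -1) = Rational(47, 999) ≈ 0.047047)
Mul(Add(22, Mul(-1, 16)), Add(h, Function('X')(-6, 3))) = Mul(Add(22, Mul(-1, 16)), Add(Rational(47, 999), Pow(Add(2, -6), -1))) = Mul(Add(22, -16), Add(Rational(47, 999), Pow(-4, -1))) = Mul(6, Add(Rational(47, 999), Rational(-1, 4))) = Mul(6, Rational(-811, 3996)) = Rational(-811, 666)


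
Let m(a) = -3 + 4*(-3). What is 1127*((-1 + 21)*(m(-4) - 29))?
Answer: -991760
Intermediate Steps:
m(a) = -15 (m(a) = -3 - 12 = -15)
1127*((-1 + 21)*(m(-4) - 29)) = 1127*((-1 + 21)*(-15 - 29)) = 1127*(20*(-44)) = 1127*(-880) = -991760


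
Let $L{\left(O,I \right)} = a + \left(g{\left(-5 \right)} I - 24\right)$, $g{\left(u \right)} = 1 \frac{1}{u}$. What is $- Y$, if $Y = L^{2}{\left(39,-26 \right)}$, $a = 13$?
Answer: $- \frac{841}{25} \approx -33.64$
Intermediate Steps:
$g{\left(u \right)} = \frac{1}{u}$
$L{\left(O,I \right)} = -11 - \frac{I}{5}$ ($L{\left(O,I \right)} = 13 + \left(\frac{I}{-5} - 24\right) = 13 - \left(24 + \frac{I}{5}\right) = -11 - \frac{I}{5}$)
$Y = \frac{841}{25}$ ($Y = \left(-11 - - \frac{26}{5}\right)^{2} = \left(-11 + \frac{26}{5}\right)^{2} = \left(- \frac{29}{5}\right)^{2} = \frac{841}{25} \approx 33.64$)
$- Y = \left(-1\right) \frac{841}{25} = - \frac{841}{25}$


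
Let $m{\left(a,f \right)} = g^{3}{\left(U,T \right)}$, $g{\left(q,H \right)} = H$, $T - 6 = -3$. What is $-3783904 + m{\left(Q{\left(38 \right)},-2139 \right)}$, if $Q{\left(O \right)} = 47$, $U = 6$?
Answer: $-3783877$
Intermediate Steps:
$T = 3$ ($T = 6 - 3 = 3$)
$m{\left(a,f \right)} = 27$ ($m{\left(a,f \right)} = 3^{3} = 27$)
$-3783904 + m{\left(Q{\left(38 \right)},-2139 \right)} = -3783904 + 27 = -3783877$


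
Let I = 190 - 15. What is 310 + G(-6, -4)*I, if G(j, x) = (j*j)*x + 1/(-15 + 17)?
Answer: -49605/2 ≈ -24803.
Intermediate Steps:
I = 175
G(j, x) = ½ + x*j² (G(j, x) = j²*x + 1/2 = x*j² + ½ = ½ + x*j²)
310 + G(-6, -4)*I = 310 + (½ - 4*(-6)²)*175 = 310 + (½ - 4*36)*175 = 310 + (½ - 144)*175 = 310 - 287/2*175 = 310 - 50225/2 = -49605/2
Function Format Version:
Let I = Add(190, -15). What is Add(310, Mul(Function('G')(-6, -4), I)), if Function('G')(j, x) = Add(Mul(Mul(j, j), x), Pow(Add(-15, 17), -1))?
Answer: Rational(-49605, 2) ≈ -24803.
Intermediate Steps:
I = 175
Function('G')(j, x) = Add(Rational(1, 2), Mul(x, Pow(j, 2))) (Function('G')(j, x) = Add(Mul(Pow(j, 2), x), Pow(2, -1)) = Add(Mul(x, Pow(j, 2)), Rational(1, 2)) = Add(Rational(1, 2), Mul(x, Pow(j, 2))))
Add(310, Mul(Function('G')(-6, -4), I)) = Add(310, Mul(Add(Rational(1, 2), Mul(-4, Pow(-6, 2))), 175)) = Add(310, Mul(Add(Rational(1, 2), Mul(-4, 36)), 175)) = Add(310, Mul(Add(Rational(1, 2), -144), 175)) = Add(310, Mul(Rational(-287, 2), 175)) = Add(310, Rational(-50225, 2)) = Rational(-49605, 2)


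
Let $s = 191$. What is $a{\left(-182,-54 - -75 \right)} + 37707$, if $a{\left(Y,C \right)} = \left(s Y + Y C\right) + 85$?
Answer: $-792$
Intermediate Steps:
$a{\left(Y,C \right)} = 85 + 191 Y + C Y$ ($a{\left(Y,C \right)} = \left(191 Y + Y C\right) + 85 = \left(191 Y + C Y\right) + 85 = 85 + 191 Y + C Y$)
$a{\left(-182,-54 - -75 \right)} + 37707 = \left(85 + 191 \left(-182\right) + \left(-54 - -75\right) \left(-182\right)\right) + 37707 = \left(85 - 34762 + \left(-54 + 75\right) \left(-182\right)\right) + 37707 = \left(85 - 34762 + 21 \left(-182\right)\right) + 37707 = \left(85 - 34762 - 3822\right) + 37707 = -38499 + 37707 = -792$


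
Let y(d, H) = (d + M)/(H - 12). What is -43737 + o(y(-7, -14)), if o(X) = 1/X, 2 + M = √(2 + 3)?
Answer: -1661889/38 + 13*√5/38 ≈ -43733.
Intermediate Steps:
M = -2 + √5 (M = -2 + √(2 + 3) = -2 + √5 ≈ 0.23607)
y(d, H) = (-2 + d + √5)/(-12 + H) (y(d, H) = (d + (-2 + √5))/(H - 12) = (-2 + d + √5)/(-12 + H))
-43737 + o(y(-7, -14)) = -43737 + 1/((-2 - 7 + √5)/(-12 - 14)) = -43737 + 1/((-9 + √5)/(-26)) = -43737 + 1/(-(-9 + √5)/26) = -43737 + 1/(9/26 - √5/26)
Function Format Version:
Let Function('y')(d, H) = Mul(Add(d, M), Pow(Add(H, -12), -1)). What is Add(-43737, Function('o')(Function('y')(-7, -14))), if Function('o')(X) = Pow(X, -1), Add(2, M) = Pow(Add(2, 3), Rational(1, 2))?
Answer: Add(Rational(-1661889, 38), Mul(Rational(13, 38), Pow(5, Rational(1, 2)))) ≈ -43733.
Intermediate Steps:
M = Add(-2, Pow(5, Rational(1, 2))) (M = Add(-2, Pow(Add(2, 3), Rational(1, 2))) = Add(-2, Pow(5, Rational(1, 2))) ≈ 0.23607)
Function('y')(d, H) = Mul(Pow(Add(-12, H), -1), Add(-2, d, Pow(5, Rational(1, 2)))) (Function('y')(d, H) = Mul(Add(d, Add(-2, Pow(5, Rational(1, 2)))), Pow(Add(H, -12), -1)) = Mul(Add(-2, d, Pow(5, Rational(1, 2))), Pow(Add(-12, H), -1)) = Mul(Pow(Add(-12, H), -1), Add(-2, d, Pow(5, Rational(1, 2)))))
Add(-43737, Function('o')(Function('y')(-7, -14))) = Add(-43737, Pow(Mul(Pow(Add(-12, -14), -1), Add(-2, -7, Pow(5, Rational(1, 2)))), -1)) = Add(-43737, Pow(Mul(Pow(-26, -1), Add(-9, Pow(5, Rational(1, 2)))), -1)) = Add(-43737, Pow(Mul(Rational(-1, 26), Add(-9, Pow(5, Rational(1, 2)))), -1)) = Add(-43737, Pow(Add(Rational(9, 26), Mul(Rational(-1, 26), Pow(5, Rational(1, 2)))), -1))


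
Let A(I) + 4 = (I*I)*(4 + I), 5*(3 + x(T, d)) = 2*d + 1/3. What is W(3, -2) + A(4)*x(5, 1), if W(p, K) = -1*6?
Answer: -4802/15 ≈ -320.13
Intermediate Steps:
W(p, K) = -6
x(T, d) = -44/15 + 2*d/5 (x(T, d) = -3 + (2*d + 1/3)/5 = -3 + (2*d + ⅓)/5 = -3 + (⅓ + 2*d)/5 = -3 + (1/15 + 2*d/5) = -44/15 + 2*d/5)
A(I) = -4 + I²*(4 + I) (A(I) = -4 + (I*I)*(4 + I) = -4 + I²*(4 + I))
W(3, -2) + A(4)*x(5, 1) = -6 + (-4 + 4³ + 4*4²)*(-44/15 + (⅖)*1) = -6 + (-4 + 64 + 4*16)*(-44/15 + ⅖) = -6 + (-4 + 64 + 64)*(-38/15) = -6 + 124*(-38/15) = -6 - 4712/15 = -4802/15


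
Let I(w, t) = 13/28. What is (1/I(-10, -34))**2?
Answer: 784/169 ≈ 4.6391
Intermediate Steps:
I(w, t) = 13/28 (I(w, t) = 13*(1/28) = 13/28)
(1/I(-10, -34))**2 = (1/(13/28))**2 = (28/13)**2 = 784/169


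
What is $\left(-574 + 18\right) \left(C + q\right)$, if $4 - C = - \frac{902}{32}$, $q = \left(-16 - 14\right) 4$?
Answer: $\frac{195295}{4} \approx 48824.0$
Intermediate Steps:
$q = -120$ ($q = \left(-30\right) 4 = -120$)
$C = \frac{515}{16}$ ($C = 4 - - \frac{902}{32} = 4 - \left(-902\right) \frac{1}{32} = 4 - - \frac{451}{16} = 4 + \frac{451}{16} = \frac{515}{16} \approx 32.188$)
$\left(-574 + 18\right) \left(C + q\right) = \left(-574 + 18\right) \left(\frac{515}{16} - 120\right) = \left(-556\right) \left(- \frac{1405}{16}\right) = \frac{195295}{4}$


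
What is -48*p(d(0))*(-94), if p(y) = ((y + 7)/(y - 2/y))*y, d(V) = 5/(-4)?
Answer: -648600/7 ≈ -92657.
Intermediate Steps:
d(V) = -5/4 (d(V) = 5*(-¼) = -5/4)
p(y) = y*(7 + y)/(y - 2/y) (p(y) = ((7 + y)/(y - 2/y))*y = y*(7 + y)/(y - 2/y))
-48*p(d(0))*(-94) = -48*(-5/4)²*(7 - 5/4)/(-2 + (-5/4)²)*(-94) = -75*23/((-2 + 25/16)*4)*(-94) = -75*23/((-7/16)*4)*(-94) = -75*(-16)*23/(7*4)*(-94) = -48*(-575/28)*(-94) = (6900/7)*(-94) = -648600/7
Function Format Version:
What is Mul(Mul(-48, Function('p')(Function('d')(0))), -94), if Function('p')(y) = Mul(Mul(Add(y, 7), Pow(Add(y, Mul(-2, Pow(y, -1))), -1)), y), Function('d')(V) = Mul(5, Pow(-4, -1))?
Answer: Rational(-648600, 7) ≈ -92657.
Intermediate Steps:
Function('d')(V) = Rational(-5, 4) (Function('d')(V) = Mul(5, Rational(-1, 4)) = Rational(-5, 4))
Function('p')(y) = Mul(y, Pow(Add(y, Mul(-2, Pow(y, -1))), -1), Add(7, y)) (Function('p')(y) = Mul(Mul(Add(7, y), Pow(Add(y, Mul(-2, Pow(y, -1))), -1)), y) = Mul(Mul(Pow(Add(y, Mul(-2, Pow(y, -1))), -1), Add(7, y)), y) = Mul(y, Pow(Add(y, Mul(-2, Pow(y, -1))), -1), Add(7, y)))
Mul(Mul(-48, Function('p')(Function('d')(0))), -94) = Mul(Mul(-48, Mul(Pow(Rational(-5, 4), 2), Pow(Add(-2, Pow(Rational(-5, 4), 2)), -1), Add(7, Rational(-5, 4)))), -94) = Mul(Mul(-48, Mul(Rational(25, 16), Pow(Add(-2, Rational(25, 16)), -1), Rational(23, 4))), -94) = Mul(Mul(-48, Mul(Rational(25, 16), Pow(Rational(-7, 16), -1), Rational(23, 4))), -94) = Mul(Mul(-48, Mul(Rational(25, 16), Rational(-16, 7), Rational(23, 4))), -94) = Mul(Mul(-48, Rational(-575, 28)), -94) = Mul(Rational(6900, 7), -94) = Rational(-648600, 7)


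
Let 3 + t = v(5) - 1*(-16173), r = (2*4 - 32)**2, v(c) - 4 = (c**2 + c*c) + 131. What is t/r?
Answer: 16355/576 ≈ 28.394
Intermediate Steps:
v(c) = 135 + 2*c**2 (v(c) = 4 + ((c**2 + c*c) + 131) = 4 + ((c**2 + c**2) + 131) = 4 + (2*c**2 + 131) = 4 + (131 + 2*c**2) = 135 + 2*c**2)
r = 576 (r = (8 - 32)**2 = (-24)**2 = 576)
t = 16355 (t = -3 + ((135 + 2*5**2) - 1*(-16173)) = -3 + ((135 + 2*25) + 16173) = -3 + ((135 + 50) + 16173) = -3 + (185 + 16173) = -3 + 16358 = 16355)
t/r = 16355/576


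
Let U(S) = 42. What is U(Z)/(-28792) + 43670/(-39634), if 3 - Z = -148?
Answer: -314752817/285285532 ≈ -1.1033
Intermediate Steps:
Z = 151 (Z = 3 - 1*(-148) = 3 + 148 = 151)
U(Z)/(-28792) + 43670/(-39634) = 42/(-28792) + 43670/(-39634) = 42*(-1/28792) + 43670*(-1/39634) = -21/14396 - 21835/19817 = -314752817/285285532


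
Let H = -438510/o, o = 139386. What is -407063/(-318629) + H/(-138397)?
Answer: 1308771826094006/1024424323170703 ≈ 1.2776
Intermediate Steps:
H = -73085/23231 (H = -438510/139386 = -438510*1/139386 = -73085/23231 ≈ -3.1460)
-407063/(-318629) + H/(-138397) = -407063/(-318629) - 73085/23231/(-138397) = -407063*(-1/318629) - 73085/23231*(-1/138397) = 407063/318629 + 73085/3215100707 = 1308771826094006/1024424323170703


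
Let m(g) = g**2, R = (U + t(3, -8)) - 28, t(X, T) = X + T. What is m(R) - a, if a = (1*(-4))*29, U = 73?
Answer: 1716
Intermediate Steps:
t(X, T) = T + X
R = 40 (R = (73 + (-8 + 3)) - 28 = (73 - 5) - 28 = 68 - 28 = 40)
a = -116 (a = -4*29 = -116)
m(R) - a = 40**2 - 1*(-116) = 1600 + 116 = 1716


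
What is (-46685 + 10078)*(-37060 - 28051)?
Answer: 2383518377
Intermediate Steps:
(-46685 + 10078)*(-37060 - 28051) = -36607*(-65111) = 2383518377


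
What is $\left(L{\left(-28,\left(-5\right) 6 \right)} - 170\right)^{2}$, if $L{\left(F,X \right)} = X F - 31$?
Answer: $408321$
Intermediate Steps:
$L{\left(F,X \right)} = -31 + F X$ ($L{\left(F,X \right)} = F X - 31 = -31 + F X$)
$\left(L{\left(-28,\left(-5\right) 6 \right)} - 170\right)^{2} = \left(\left(-31 - 28 \left(\left(-5\right) 6\right)\right) - 170\right)^{2} = \left(\left(-31 - -840\right) - 170\right)^{2} = \left(\left(-31 + 840\right) - 170\right)^{2} = \left(809 - 170\right)^{2} = 639^{2} = 408321$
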